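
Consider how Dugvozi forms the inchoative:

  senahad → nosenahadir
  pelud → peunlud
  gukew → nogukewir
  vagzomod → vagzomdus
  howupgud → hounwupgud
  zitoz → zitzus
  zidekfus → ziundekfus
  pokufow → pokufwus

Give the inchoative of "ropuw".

rounpuw

pelud and vagzomod both end in -d yet inflect differently (peunlud, vagzomdus), so the final letter is not what conditions the rule; the last vowel is.
"ropuw" has last vowel 'u'. The stems whose last vowel is 'u' (zidekfus → ziundekfus, pelud → peunlud, howupgud → hounwupgud) insert -un- after the first vowel.
The other patterns: stems whose last vowel is 'o' delete the last vowel and add -us; stems whose last vowel is 'a' or 'e' add no- … -ir around the stem.
So ropuw → rounpuw.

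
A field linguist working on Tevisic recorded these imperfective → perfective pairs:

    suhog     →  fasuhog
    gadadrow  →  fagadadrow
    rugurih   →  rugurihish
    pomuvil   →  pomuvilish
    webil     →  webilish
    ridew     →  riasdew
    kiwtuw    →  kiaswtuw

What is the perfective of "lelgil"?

gadadrow and ridew both end in -w yet inflect differently (fagadadrow, riasdew), so the final letter is not what conditions the rule; the last vowel is.
"lelgil" has last vowel 'i'. The stems whose last vowel is 'i' (rugurih → rugurihish, pomuvil → pomuvilish, webil → webilish) add -ish.
So lelgil → lelgilish.

lelgilish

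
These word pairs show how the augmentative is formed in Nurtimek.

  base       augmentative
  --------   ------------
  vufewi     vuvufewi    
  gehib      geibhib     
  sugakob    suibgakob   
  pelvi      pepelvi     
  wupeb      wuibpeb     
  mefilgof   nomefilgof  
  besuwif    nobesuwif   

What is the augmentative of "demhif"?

gehib and vufewi both have last vowel 'i' yet inflect differently (geibhib, vuvufewi), so the last vowel is not what conditions the rule; the final letter is.
"demhif" ends in -f. The stems ending in -f (mefilgof → nomefilgof, besuwif → nobesuwif) add the prefix no-.
The other patterns: stems ending in -b insert -ib- after the first vowel; stems ending in -i repeat the first consonant+vowel as a prefix.
So demhif → nodemhif.

nodemhif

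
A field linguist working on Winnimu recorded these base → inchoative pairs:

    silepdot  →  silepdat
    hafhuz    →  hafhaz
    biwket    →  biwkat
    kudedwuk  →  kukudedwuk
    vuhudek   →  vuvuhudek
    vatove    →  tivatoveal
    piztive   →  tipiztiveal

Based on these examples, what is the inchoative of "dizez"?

hafhuz and kudedwuk both have last vowel 'u' yet inflect differently (hafhaz, kukudedwuk), so the last vowel is not what conditions the rule; the final letter is.
"dizez" ends in -z. The one such stem in the data (hafhuz → hafhaz) changes the last vowel to 'a' (as do silepdot, biwket), so the same rule applies.
The other patterns: stems ending in -k repeat the first consonant+vowel as a prefix; stems ending in -e add ti- … -al around the stem.
So dizez → dizaz.

dizaz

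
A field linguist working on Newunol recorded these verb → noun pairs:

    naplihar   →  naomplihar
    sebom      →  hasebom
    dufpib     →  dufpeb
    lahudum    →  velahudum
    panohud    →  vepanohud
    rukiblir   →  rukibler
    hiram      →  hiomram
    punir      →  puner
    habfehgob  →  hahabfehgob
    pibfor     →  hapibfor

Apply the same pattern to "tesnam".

lahudum and sebom both end in -m yet inflect differently (velahudum, hasebom), so the final letter is not what conditions the rule; the last vowel is.
"tesnam" has last vowel 'a'. The stems whose last vowel is 'a' (hiram → hiomram, naplihar → naomplihar) insert -om- after the first vowel.
So tesnam → teomsnam.

teomsnam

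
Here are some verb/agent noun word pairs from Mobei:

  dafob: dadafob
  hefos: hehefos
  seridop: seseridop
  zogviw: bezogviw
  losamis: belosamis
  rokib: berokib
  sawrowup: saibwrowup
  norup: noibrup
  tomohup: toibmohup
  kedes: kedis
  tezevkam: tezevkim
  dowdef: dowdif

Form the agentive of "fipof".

hefos and losamis both end in -s yet inflect differently (hehefos, belosamis), so the final letter is not what conditions the rule; the last vowel is.
"fipof" has last vowel 'o'. The stems whose last vowel is 'o' (dafob → dadafob, hefos → hehefos, seridop → seseridop) repeat the first consonant+vowel as a prefix.
So fipof → fifipof.

fifipof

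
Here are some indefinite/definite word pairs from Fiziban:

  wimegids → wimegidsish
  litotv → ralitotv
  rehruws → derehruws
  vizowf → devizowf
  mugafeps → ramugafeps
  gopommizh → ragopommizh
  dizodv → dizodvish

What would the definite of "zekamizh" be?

razekamizh

"zekamizh" has second-to-last letter 'z'. The one such stem in the data (gopommizh → ragopommizh) adds the prefix ra-, so the same rule applies.
The other patterns: stems whose second-to-last letter is 'w' add the prefix de-; stems whose second-to-last letter is 'd' add -ish.
So zekamizh → razekamizh.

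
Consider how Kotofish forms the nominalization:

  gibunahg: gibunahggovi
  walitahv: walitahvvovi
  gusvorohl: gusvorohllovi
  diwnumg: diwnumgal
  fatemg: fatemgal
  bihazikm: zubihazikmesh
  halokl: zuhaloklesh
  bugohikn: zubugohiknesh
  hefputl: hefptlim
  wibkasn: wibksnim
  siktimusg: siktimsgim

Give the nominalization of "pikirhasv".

pikirhsvim

gibunahg and diwnumg both end in -g yet inflect differently (gibunahggovi, diwnumgal), so the final letter is not what conditions the rule; the second-to-last letter is.
"pikirhasv" has second-to-last letter 's'. The stems whose second-to-last letter is 's' (wibkasn → wibksnim, siktimusg → siktimsgim) delete the last vowel and add -im.
So pikirhasv → pikirhsvim.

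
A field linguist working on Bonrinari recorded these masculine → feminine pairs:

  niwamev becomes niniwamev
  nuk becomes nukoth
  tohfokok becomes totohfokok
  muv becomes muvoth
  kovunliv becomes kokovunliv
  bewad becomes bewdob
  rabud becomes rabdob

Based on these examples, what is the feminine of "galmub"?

muv and niwamev both end in -v yet inflect differently (muvoth, niniwamev), so the final letter is not what conditions the rule; the number of vowels is.
"galmub" has 2 vowels. The stems with 2 vowels (rabud → rabdob, bewad → bewdob) delete the last vowel and add -ob.
The other patterns: stems with 1 vowel add -oth; stems with 3 vowels repeat the first consonant+vowel as a prefix.
So galmub → galmbob.

galmbob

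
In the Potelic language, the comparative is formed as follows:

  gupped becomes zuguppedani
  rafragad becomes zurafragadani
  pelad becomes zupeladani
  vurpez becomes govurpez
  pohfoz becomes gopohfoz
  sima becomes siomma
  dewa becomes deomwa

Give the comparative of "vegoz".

gupped and vurpez both have last vowel 'e' yet inflect differently (zuguppedani, govurpez), so the last vowel is not what conditions the rule; the final letter is.
"vegoz" ends in -z. The stems ending in -z (vurpez → govurpez, pohfoz → gopohfoz) add the prefix go-.
So vegoz → govegoz.

govegoz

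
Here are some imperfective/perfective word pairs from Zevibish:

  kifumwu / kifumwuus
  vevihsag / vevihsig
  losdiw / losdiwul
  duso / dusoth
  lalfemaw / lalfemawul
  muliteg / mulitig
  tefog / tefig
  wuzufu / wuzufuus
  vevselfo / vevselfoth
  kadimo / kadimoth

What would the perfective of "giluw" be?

giluwul

duso and tefog both have last vowel 'o' yet inflect differently (dusoth, tefig), so the last vowel is not what conditions the rule; the final letter is.
"giluw" ends in -w. The stems ending in -w (losdiw → losdiwul, lalfemaw → lalfemawul) add -ul.
The other patterns: stems ending in -o drop the final letter and add -oth; stems ending in -g change the last vowel to 'i'; stems ending in -u add -us.
So giluw → giluwul.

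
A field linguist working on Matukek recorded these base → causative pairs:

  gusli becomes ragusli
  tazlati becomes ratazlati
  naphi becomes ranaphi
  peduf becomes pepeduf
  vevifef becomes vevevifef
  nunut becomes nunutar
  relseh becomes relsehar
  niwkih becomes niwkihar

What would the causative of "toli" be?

ratoli

peduf and nunut both have last vowel 'u' yet inflect differently (pepeduf, nunutar), so the last vowel is not what conditions the rule; the final letter is.
"toli" ends in -i. The stems ending in -i (gusli → ragusli, tazlati → ratazlati, naphi → ranaphi) add the prefix ra-.
So toli → ratoli.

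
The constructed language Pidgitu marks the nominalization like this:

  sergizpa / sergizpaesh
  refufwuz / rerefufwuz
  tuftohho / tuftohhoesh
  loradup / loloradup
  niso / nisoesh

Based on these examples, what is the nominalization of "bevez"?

refufwuz and tuftohho both have 3 vowels yet inflect differently (rerefufwuz, tuftohhoesh), so the number of vowels is not what conditions the rule; whether the stem ends in a vowel or a consonant is.
"bevez" ends in a consonant. The stems ending in a consonant (refufwuz → rerefufwuz, loradup → loloradup) repeat the first consonant+vowel as a prefix.
The other pattern: stems ending in a vowel add -esh.
So bevez → bebevez.

bebevez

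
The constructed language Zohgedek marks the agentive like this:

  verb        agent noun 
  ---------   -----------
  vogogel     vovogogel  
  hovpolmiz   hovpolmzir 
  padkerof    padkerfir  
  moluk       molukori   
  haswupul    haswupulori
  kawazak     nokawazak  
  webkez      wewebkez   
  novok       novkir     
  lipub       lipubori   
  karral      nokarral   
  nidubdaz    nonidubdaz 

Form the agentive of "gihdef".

gigihdef

novok and moluk both end in -k yet inflect differently (novkir, molukori), so the final letter is not what conditions the rule; the last vowel is.
"gihdef" has last vowel 'e'. The stems whose last vowel is 'e' (vogogel → vovogogel, webkez → wewebkez) repeat the first consonant+vowel as a prefix.
The other patterns: stems whose last vowel is 'i' or 'o' delete the last vowel and add -ir; stems whose last vowel is 'u' add -ori; stems whose last vowel is 'a' add the prefix no-.
So gihdef → gigihdef.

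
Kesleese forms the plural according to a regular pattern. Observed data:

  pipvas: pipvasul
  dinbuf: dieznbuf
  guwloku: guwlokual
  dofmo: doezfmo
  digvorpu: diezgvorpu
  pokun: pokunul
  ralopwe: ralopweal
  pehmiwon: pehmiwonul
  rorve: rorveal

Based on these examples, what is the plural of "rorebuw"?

rorebuwal

digvorpu and guwloku both end in -u yet inflect differently (diezgvorpu, guwlokual), so the final letter is not what conditions the rule; the first letter is.
"rorebuw" begins with r-. The stems beginning with r- (rorve → rorveal, ralopwe → ralopweal) add -al.
The other patterns: stems beginning with d- insert -ez- after the first vowel; stems beginning with p- add -ul.
So rorebuw → rorebuwal.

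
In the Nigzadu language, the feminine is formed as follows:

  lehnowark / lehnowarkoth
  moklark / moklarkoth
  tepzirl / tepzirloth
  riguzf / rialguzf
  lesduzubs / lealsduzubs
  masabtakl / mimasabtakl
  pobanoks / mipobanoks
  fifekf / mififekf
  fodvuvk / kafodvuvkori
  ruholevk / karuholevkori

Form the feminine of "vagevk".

kavagevkori

tepzirl and masabtakl both end in -l yet inflect differently (tepzirloth, mimasabtakl), so the final letter is not what conditions the rule; the second-to-last letter is.
"vagevk" has second-to-last letter 'v'. The stems whose second-to-last letter is 'v' (fodvuvk → kafodvuvkori, ruholevk → karuholevkori) add ka- … -ori around the stem.
The other patterns: stems whose second-to-last letter is 'r' add -oth; stems whose second-to-last letter is 'b' or 'z' insert -al- after the first vowel; stems whose second-to-last letter is 'k' add the prefix mi-.
So vagevk → kavagevkori.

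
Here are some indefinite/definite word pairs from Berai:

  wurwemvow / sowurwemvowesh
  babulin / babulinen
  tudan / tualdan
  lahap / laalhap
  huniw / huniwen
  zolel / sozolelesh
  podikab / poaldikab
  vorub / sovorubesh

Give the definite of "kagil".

kagilen

tudan and babulin both end in -n yet inflect differently (tualdan, babulinen), so the final letter is not what conditions the rule; the last vowel is.
"kagil" has last vowel 'i'. The stems whose last vowel is 'i' (babulin → babulinen, huniw → huniwen) add -en.
So kagil → kagilen.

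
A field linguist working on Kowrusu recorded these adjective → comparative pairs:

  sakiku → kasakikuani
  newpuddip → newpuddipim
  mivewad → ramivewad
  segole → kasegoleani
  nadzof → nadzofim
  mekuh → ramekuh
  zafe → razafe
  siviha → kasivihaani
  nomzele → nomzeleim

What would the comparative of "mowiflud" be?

"mowiflud" begins with m-. The stems beginning with m- (mivewad → ramivewad, mekuh → ramekuh) add the prefix ra-.
The other patterns: stems beginning with n- add -im; stems beginning with s- add ka- … -ani around the stem.
So mowiflud → ramowiflud.

ramowiflud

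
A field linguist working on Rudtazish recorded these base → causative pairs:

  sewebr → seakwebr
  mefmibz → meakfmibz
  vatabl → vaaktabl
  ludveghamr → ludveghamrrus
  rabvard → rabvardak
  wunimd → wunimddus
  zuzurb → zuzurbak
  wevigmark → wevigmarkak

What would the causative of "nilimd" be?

nilimddus

sewebr and ludveghamr both end in -r yet inflect differently (seakwebr, ludveghamrrus), so the final letter is not what conditions the rule; the second-to-last letter is.
"nilimd" has second-to-last letter 'm'. The stems whose second-to-last letter is 'm' (ludveghamr → ludveghamrrus, wunimd → wunimddus) double the final consonant and add -us.
So nilimd → nilimddus.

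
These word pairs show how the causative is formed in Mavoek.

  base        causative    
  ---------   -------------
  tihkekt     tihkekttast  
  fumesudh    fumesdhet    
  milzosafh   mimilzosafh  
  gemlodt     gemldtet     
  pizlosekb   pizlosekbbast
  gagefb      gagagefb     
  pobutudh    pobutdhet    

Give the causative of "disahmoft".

didisahmoft

pobutudh and milzosafh both end in -h yet inflect differently (pobutdhet, mimilzosafh), so the final letter is not what conditions the rule; the second-to-last letter is.
"disahmoft" has second-to-last letter 'f'. The stems whose second-to-last letter is 'f' (gagefb → gagagefb, milzosafh → mimilzosafh) repeat the first consonant+vowel as a prefix.
So disahmoft → didisahmoft.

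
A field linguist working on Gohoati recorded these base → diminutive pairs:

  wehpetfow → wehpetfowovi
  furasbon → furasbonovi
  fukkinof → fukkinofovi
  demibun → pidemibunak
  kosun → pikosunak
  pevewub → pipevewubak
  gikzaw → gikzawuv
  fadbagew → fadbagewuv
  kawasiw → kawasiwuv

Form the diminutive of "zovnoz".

furasbon and demibun both end in -n yet inflect differently (furasbonovi, pidemibunak), so the final letter is not what conditions the rule; the last vowel is.
"zovnoz" has last vowel 'o'. The stems whose last vowel is 'o' (wehpetfow → wehpetfowovi, furasbon → furasbonovi, fukkinof → fukkinofovi) add -ovi.
So zovnoz → zovnozovi.

zovnozovi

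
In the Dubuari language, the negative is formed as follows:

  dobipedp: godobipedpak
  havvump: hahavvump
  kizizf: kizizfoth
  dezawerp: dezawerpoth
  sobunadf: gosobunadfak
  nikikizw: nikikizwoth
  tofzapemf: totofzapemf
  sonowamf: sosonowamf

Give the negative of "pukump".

pupukump

"pukump" has second-to-last letter 'm'. The stems whose second-to-last letter is 'm' (havvump → hahavvump, sonowamf → sosonowamf, tofzapemf → totofzapemf) repeat the first consonant+vowel as a prefix.
The other patterns: stems whose second-to-last letter is 'd' add go- … -ak around the stem; stems whose second-to-last letter is 'r' or 'z' add -oth.
So pukump → pupukump.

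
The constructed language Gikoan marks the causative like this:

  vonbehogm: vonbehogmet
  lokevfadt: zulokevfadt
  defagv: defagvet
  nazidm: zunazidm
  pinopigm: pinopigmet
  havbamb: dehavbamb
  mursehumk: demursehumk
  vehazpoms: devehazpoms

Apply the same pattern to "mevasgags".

pinopigm and nazidm both end in -m yet inflect differently (pinopigmet, zunazidm), so the final letter is not what conditions the rule; the second-to-last letter is.
"mevasgags" has second-to-last letter 'g'. The stems whose second-to-last letter is 'g' (pinopigm → pinopigmet, defagv → defagvet, vonbehogm → vonbehogmet) add -et.
So mevasgags → mevasgagset.

mevasgagset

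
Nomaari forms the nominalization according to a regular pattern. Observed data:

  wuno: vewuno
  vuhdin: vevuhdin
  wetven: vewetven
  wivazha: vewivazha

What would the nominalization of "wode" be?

Every pair shown (wuno → vewuno, vuhdin → vevuhdin, wetven → vewetven, …) follows the same rule: add the prefix ve-.
So wode → vewode.

vewode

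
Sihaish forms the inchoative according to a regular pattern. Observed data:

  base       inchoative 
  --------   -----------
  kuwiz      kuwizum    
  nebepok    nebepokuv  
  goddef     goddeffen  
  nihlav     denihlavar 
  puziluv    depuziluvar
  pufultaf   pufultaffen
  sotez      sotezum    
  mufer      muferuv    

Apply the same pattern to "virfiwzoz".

"virfiwzoz" ends in -z. The stems ending in -z (sotez → sotezum, kuwiz → kuwizum) add -um.
So virfiwzoz → virfiwzozum.

virfiwzozum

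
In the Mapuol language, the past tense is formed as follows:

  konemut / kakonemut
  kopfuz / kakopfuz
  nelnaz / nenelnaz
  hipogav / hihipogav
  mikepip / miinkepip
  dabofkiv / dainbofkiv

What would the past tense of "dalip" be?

dainlip

kopfuz and nelnaz both end in -z yet inflect differently (kakopfuz, nenelnaz), so the final letter is not what conditions the rule; the last vowel is.
"dalip" has last vowel 'i'. The stems whose last vowel is 'i' (mikepip → miinkepip, dabofkiv → dainbofkiv) insert -in- after the first vowel.
The other patterns: stems whose last vowel is 'u' add the prefix ka-; stems whose last vowel is 'a' repeat the first consonant+vowel as a prefix.
So dalip → dainlip.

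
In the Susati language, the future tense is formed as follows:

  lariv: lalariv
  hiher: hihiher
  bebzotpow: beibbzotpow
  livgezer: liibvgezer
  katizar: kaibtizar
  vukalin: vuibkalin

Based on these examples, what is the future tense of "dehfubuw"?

hiher and livgezer both end in -r yet inflect differently (hihiher, liibvgezer), so the final letter is not what conditions the rule; the number of vowels is.
"dehfubuw" has 3 vowels. The stems with 3 vowels (bebzotpow → beibbzotpow, livgezer → liibvgezer, katizar → kaibtizar) insert -ib- after the first vowel.
The other pattern: stems with 2 vowels repeat the first consonant+vowel as a prefix.
So dehfubuw → deibhfubuw.

deibhfubuw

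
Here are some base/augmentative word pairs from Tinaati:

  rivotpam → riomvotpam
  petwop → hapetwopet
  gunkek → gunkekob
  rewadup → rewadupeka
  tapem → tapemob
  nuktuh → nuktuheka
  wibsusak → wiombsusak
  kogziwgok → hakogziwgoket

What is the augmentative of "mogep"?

"mogep" has last vowel 'e'. The stems whose last vowel is 'e' (gunkek → gunkekob, tapem → tapemob) add -ob.
So mogep → mogepob.

mogepob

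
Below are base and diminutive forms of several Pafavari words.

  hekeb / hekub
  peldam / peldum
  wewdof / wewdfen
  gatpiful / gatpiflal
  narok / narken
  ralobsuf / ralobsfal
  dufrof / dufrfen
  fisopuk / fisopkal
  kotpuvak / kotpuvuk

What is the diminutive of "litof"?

litfen

narok and fisopuk both end in -k yet inflect differently (narken, fisopkal), so the final letter is not what conditions the rule; the last vowel is.
"litof" has last vowel 'o'. The stems whose last vowel is 'o' (dufrof → dufrfen, wewdof → wewdfen, narok → narken) delete the last vowel and add -en.
The other patterns: stems whose last vowel is 'u' delete the last vowel and add -al; stems whose last vowel is 'a' or 'e' change the last vowel to 'u'.
So litof → litfen.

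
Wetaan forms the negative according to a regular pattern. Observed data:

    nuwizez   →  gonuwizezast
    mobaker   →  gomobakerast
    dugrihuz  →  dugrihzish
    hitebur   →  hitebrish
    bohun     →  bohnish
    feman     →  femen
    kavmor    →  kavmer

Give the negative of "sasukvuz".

"sasukvuz" has last vowel 'u'. The stems whose last vowel is 'u' (dugrihuz → dugrihzish, hitebur → hitebrish, bohun → bohnish) delete the last vowel and add -ish.
The other patterns: stems whose last vowel is 'e' add go- … -ast around the stem; stems whose last vowel is 'a' or 'o' change the last vowel to 'e'.
So sasukvuz → sasukvzish.

sasukvzish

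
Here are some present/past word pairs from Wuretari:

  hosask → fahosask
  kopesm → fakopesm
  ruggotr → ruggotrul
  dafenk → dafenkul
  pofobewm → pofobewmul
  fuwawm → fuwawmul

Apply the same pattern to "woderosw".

fawoderosw

hosask and dafenk both end in -k yet inflect differently (fahosask, dafenkul), so the final letter is not what conditions the rule; the second-to-last letter is.
"woderosw" has second-to-last letter 's'. The stems whose second-to-last letter is 's' (hosask → fahosask, kopesm → fakopesm) add the prefix fa-.
So woderosw → fawoderosw.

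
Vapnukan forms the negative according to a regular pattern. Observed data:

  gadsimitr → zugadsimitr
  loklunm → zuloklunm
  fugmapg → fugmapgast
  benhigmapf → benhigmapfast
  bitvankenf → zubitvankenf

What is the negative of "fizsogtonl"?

benhigmapf and bitvankenf both end in -f yet inflect differently (benhigmapfast, zubitvankenf), so the final letter is not what conditions the rule; the second-to-last letter is.
"fizsogtonl" has second-to-last letter 'n'. The stems whose second-to-last letter is 'n' (bitvankenf → zubitvankenf, loklunm → zuloklunm) add the prefix zu-.
The other pattern: stems whose second-to-last letter is 'p' add -ast.
So fizsogtonl → zufizsogtonl.

zufizsogtonl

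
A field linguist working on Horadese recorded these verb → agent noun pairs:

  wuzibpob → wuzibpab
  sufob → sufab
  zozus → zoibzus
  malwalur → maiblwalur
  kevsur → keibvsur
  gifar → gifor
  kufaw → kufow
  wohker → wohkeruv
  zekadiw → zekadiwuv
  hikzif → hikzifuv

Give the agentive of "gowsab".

gowsob

"gowsab" has last vowel 'a'. The stems whose last vowel is 'a' (gifar → gifor, kufaw → kufow) change the last vowel to 'o'.
So gowsab → gowsob.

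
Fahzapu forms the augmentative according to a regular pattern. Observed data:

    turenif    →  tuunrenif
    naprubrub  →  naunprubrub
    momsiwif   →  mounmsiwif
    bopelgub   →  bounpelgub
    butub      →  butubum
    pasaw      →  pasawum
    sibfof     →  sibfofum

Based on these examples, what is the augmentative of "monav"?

naprubrub and butub both end in -b yet inflect differently (naunprubrub, butubum), so the final letter is not what conditions the rule; the number of vowels is.
"monav" has 2 vowels. The stems with 2 vowels (butub → butubum, pasaw → pasawum, sibfof → sibfofum) add -um.
The other pattern: stems with 3 vowels insert -un- after the first vowel.
So monav → monavum.

monavum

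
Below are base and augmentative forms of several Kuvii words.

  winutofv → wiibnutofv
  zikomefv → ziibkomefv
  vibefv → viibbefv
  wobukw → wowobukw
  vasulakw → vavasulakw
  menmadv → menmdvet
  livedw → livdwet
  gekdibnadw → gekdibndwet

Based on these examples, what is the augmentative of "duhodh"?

duhdhet

winutofv and menmadv both end in -v yet inflect differently (wiibnutofv, menmdvet), so the final letter is not what conditions the rule; the second-to-last letter is.
"duhodh" has second-to-last letter 'd'. The stems whose second-to-last letter is 'd' (menmadv → menmdvet, livedw → livdwet, gekdibnadw → gekdibndwet) delete the last vowel and add -et.
The other patterns: stems whose second-to-last letter is 'f' insert -ib- after the first vowel; stems whose second-to-last letter is 'k' repeat the first consonant+vowel as a prefix.
So duhodh → duhdhet.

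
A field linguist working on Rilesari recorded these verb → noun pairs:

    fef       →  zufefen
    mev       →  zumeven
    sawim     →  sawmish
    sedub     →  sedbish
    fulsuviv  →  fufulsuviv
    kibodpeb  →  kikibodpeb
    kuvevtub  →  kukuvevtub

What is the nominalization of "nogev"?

nogvish

"nogev" has 2 vowels. The stems with 2 vowels (sawim → sawmish, sedub → sedbish) delete the last vowel and add -ish.
The other patterns: stems with 1 vowel add zu- … -en around the stem; stems with 3 vowels repeat the first consonant+vowel as a prefix.
So nogev → nogvish.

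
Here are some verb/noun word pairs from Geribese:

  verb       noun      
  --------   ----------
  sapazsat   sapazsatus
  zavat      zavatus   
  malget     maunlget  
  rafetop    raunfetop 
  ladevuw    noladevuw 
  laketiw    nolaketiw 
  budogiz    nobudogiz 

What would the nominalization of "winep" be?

wiunnep

sapazsat and malget both end in -t yet inflect differently (sapazsatus, maunlget), so the final letter is not what conditions the rule; the last vowel is.
"winep" has last vowel 'e'. The one such stem in the data (malget → maunlget) inserts -un- after the first vowel (as does rafetop), so the same rule applies.
The other patterns: stems whose last vowel is 'a' add -us; stems whose last vowel is 'i' or 'u' add the prefix no-.
So winep → wiunnep.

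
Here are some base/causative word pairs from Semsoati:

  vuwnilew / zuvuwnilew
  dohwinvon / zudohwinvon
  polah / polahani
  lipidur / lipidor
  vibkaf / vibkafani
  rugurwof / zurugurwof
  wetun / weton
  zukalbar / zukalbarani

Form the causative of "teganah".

teganahani

lipidur and zukalbar both end in -r yet inflect differently (lipidor, zukalbarani), so the final letter is not what conditions the rule; the last vowel is.
"teganah" has last vowel 'a'. The stems whose last vowel is 'a' (vibkaf → vibkafani, polah → polahani, zukalbar → zukalbarani) add -ani.
The other patterns: stems whose last vowel is 'u' change the last vowel to 'o'; stems whose last vowel is 'e' or 'o' add the prefix zu-.
So teganah → teganahani.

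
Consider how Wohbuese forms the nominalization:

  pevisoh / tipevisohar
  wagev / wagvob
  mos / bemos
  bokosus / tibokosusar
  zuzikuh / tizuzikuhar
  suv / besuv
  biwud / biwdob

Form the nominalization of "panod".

"panod" has 2 vowels. The stems with 2 vowels (wagev → wagvob, biwud → biwdob) delete the last vowel and add -ob.
So panod → pandob.

pandob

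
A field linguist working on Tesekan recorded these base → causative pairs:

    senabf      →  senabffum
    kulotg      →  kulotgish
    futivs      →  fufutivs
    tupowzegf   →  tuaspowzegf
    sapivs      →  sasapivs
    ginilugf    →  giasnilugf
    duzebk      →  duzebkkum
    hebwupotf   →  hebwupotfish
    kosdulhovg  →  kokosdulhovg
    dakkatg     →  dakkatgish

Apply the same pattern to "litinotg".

litinotgish

kosdulhovg and dakkatg both end in -g yet inflect differently (kokosdulhovg, dakkatgish), so the final letter is not what conditions the rule; the second-to-last letter is.
"litinotg" has second-to-last letter 't'. The stems whose second-to-last letter is 't' (dakkatg → dakkatgish, kulotg → kulotgish, hebwupotf → hebwupotfish) add -ish.
The other patterns: stems whose second-to-last letter is 'b' double the final consonant and add -um; stems whose second-to-last letter is 'v' repeat the first consonant+vowel as a prefix; stems whose second-to-last letter is 'g' insert -as- after the first vowel.
So litinotg → litinotgish.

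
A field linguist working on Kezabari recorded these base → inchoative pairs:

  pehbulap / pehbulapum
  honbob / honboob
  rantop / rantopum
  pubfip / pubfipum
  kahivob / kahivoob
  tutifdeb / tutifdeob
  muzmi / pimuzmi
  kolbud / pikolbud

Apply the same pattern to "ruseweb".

ruseweob

rantop and kahivob both have last vowel 'o' yet inflect differently (rantopum, kahivoob), so the last vowel is not what conditions the rule; the final letter is.
"ruseweb" ends in -b. The stems ending in -b (tutifdeb → tutifdeob, kahivob → kahivoob, honbob → honboob) drop the final letter and add -ob.
So ruseweb → ruseweob.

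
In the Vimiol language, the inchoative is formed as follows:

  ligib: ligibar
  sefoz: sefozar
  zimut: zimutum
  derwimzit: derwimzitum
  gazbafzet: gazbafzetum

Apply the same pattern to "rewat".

rewatum

derwimzit and ligib both have last vowel 'i' yet inflect differently (derwimzitum, ligibar), so the last vowel is not what conditions the rule; the final letter is.
"rewat" ends in -t. The stems ending in -t (gazbafzet → gazbafzetum, zimut → zimutum, derwimzit → derwimzitum) add -um.
So rewat → rewatum.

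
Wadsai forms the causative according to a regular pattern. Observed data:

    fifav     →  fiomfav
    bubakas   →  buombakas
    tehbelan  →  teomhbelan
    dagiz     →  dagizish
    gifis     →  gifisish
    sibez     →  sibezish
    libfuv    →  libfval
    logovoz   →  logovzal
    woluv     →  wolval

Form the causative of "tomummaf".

bubakas and gifis both end in -s yet inflect differently (buombakas, gifisish), so the final letter is not what conditions the rule; the last vowel is.
"tomummaf" has last vowel 'a'. The stems whose last vowel is 'a' (fifav → fiomfav, bubakas → buombakas, tehbelan → teomhbelan) insert -om- after the first vowel.
So tomummaf → toommummaf.

toommummaf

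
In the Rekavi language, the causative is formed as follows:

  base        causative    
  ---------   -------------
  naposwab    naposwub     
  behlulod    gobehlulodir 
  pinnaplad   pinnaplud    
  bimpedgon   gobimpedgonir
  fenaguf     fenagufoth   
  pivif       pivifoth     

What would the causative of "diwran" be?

diwrun

"diwran" has last vowel 'a'. The stems whose last vowel is 'a' (naposwab → naposwub, pinnaplad → pinnaplud) change the last vowel to 'u'.
So diwran → diwrun.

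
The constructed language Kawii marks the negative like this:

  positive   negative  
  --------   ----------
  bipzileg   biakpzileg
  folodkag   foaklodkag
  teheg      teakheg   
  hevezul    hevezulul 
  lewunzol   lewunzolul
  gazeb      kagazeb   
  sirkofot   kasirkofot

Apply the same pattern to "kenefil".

kenefilul

bipzileg and gazeb both have last vowel 'e' yet inflect differently (biakpzileg, kagazeb), so the last vowel is not what conditions the rule; the final letter is.
"kenefil" ends in -l. The stems ending in -l (hevezul → hevezulul, lewunzol → lewunzolul) add -ul.
The other patterns: stems ending in -g insert -ak- after the first vowel; stems ending in -b or -t add the prefix ka-.
So kenefil → kenefilul.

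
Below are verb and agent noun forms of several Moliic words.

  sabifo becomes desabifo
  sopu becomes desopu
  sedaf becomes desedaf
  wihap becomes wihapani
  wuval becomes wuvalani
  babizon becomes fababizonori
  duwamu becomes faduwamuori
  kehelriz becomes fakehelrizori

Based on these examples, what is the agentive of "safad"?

"safad" begins with s-. The stems beginning with s- (sabifo → desabifo, sopu → desopu, sedaf → desedaf) add the prefix de-.
So safad → desafad.

desafad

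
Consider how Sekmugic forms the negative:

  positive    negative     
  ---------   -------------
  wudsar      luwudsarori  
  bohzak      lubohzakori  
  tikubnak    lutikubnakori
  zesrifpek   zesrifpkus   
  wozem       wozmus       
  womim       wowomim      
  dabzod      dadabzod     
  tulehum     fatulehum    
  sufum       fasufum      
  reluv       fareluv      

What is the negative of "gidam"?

lugidamori

"gidam" has last vowel 'a'. The stems whose last vowel is 'a' (wudsar → luwudsarori, bohzak → lubohzakori, tikubnak → lutikubnakori) add lu- … -ori around the stem.
So gidam → lugidamori.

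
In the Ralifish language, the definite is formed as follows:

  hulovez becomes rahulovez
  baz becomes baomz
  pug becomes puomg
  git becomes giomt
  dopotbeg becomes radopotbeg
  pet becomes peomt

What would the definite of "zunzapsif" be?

dopotbeg and pug both end in -g yet inflect differently (radopotbeg, puomg), so the final letter is not what conditions the rule; the number of vowels is.
"zunzapsif" has 3 vowels. The stems with 3 vowels (dopotbeg → radopotbeg, hulovez → rahulovez) add the prefix ra-.
So zunzapsif → razunzapsif.

razunzapsif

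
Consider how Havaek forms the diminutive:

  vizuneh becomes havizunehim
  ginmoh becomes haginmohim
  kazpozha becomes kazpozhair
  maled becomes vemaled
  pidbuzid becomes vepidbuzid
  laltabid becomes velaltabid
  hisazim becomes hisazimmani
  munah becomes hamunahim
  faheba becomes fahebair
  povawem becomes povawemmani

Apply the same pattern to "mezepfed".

"mezepfed" ends in -d. The stems ending in -d (maled → vemaled, pidbuzid → vepidbuzid, laltabid → velaltabid) add the prefix ve-.
So mezepfed → vemezepfed.

vemezepfed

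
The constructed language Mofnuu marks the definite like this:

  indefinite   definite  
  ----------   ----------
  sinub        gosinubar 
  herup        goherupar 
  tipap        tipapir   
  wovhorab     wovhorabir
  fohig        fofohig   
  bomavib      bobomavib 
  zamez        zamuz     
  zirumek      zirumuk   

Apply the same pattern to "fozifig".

"fozifig" has last vowel 'i'. The stems whose last vowel is 'i' (fohig → fofohig, bomavib → bobomavib) repeat the first consonant+vowel as a prefix.
So fozifig → fofozifig.

fofozifig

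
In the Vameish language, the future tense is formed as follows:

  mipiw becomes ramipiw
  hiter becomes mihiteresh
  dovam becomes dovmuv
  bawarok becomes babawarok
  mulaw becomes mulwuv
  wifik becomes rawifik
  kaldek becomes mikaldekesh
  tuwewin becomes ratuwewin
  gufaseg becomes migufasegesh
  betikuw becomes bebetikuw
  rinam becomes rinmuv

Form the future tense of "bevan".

"bevan" has last vowel 'a'. The stems whose last vowel is 'a' (dovam → dovmuv, rinam → rinmuv, mulaw → mulwuv) delete the last vowel and add -uv.
So bevan → bevnuv.

bevnuv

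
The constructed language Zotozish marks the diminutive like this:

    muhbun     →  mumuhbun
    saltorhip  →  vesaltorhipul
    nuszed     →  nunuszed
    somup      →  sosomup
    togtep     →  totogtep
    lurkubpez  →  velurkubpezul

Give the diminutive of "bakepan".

vebakepanul

saltorhip and togtep both end in -p yet inflect differently (vesaltorhipul, totogtep), so the final letter is not what conditions the rule; the number of vowels is.
"bakepan" has 3 vowels. The stems with 3 vowels (saltorhip → vesaltorhipul, lurkubpez → velurkubpezul) add ve- … -ul around the stem.
So bakepan → vebakepanul.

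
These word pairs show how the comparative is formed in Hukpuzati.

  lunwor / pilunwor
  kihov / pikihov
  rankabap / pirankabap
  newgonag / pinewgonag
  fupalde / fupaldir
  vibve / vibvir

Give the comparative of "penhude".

rankabap and fupalde both have 3 vowels yet inflect differently (pirankabap, fupaldir), so the number of vowels is not what conditions the rule; whether the stem ends in a vowel or a consonant is.
"penhude" ends in a vowel. The stems ending in a vowel (fupalde → fupaldir, vibve → vibvir) drop the final letter and add -ir.
The other pattern: stems ending in a consonant add the prefix pi-.
So penhude → penhudir.

penhudir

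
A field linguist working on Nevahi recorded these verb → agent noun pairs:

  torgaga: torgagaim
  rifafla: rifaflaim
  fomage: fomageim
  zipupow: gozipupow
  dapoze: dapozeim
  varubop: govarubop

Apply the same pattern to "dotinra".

dotinraim

"dotinra" ends in a vowel. The stems ending in a vowel (torgaga → torgagaim, dapoze → dapozeim, rifafla → rifaflaim) add -im.
The other pattern: stems ending in a consonant add the prefix go-.
So dotinra → dotinraim.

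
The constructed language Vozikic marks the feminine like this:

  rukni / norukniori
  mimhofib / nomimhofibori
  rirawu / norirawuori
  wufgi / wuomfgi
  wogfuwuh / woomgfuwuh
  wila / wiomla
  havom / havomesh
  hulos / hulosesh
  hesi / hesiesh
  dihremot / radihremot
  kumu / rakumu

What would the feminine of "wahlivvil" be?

waomhlivvil

rukni and wufgi both end in -i yet inflect differently (norukniori, wuomfgi), so the final letter is not what conditions the rule; the first letter is.
"wahlivvil" begins with w-. The stems beginning with w- (wufgi → wuomfgi, wogfuwuh → woomgfuwuh, wila → wiomla) insert -om- after the first vowel.
The other patterns: stems beginning with m- or r- add no- … -ori around the stem; stems beginning with h- add -esh; stems beginning with d- or k- add the prefix ra-.
So wahlivvil → waomhlivvil.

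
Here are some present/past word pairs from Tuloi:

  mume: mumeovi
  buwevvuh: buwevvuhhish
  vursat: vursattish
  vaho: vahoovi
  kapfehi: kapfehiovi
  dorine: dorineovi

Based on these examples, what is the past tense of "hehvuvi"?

"hehvuvi" ends in a vowel. The stems ending in a vowel (kapfehi → kapfehiovi, vaho → vahoovi, mume → mumeovi) add -ovi.
So hehvuvi → hehvuviovi.

hehvuviovi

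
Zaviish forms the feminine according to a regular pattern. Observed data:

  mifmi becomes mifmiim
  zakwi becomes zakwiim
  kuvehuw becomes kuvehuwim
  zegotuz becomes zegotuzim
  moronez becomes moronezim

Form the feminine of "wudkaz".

wudkazim

Every pair shown (mifmi → mifmiim, zakwi → zakwiim, kuvehuw → kuvehuwim, …) follows the same rule: add -im.
So wudkaz → wudkazim.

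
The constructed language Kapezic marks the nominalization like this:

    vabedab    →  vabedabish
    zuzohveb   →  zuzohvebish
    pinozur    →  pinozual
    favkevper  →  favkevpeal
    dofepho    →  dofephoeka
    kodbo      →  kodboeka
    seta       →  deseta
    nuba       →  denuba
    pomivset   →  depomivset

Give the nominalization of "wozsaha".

zuzohveb and favkevper both have last vowel 'e' yet inflect differently (zuzohvebish, favkevpeal), so the last vowel is not what conditions the rule; the final letter is.
"wozsaha" ends in -a. The stems ending in -a (seta → deseta, nuba → denuba) add the prefix de-.
So wozsaha → dewozsaha.

dewozsaha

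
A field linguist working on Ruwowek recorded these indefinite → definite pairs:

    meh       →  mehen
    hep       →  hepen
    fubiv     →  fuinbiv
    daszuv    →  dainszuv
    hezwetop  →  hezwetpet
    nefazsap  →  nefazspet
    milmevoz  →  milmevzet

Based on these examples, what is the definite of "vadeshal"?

hep and hezwetop both end in -p yet inflect differently (hepen, hezwetpet), so the final letter is not what conditions the rule; the number of vowels is.
"vadeshal" has 3 vowels. The stems with 3 vowels (hezwetop → hezwetpet, nefazsap → nefazspet, milmevoz → milmevzet) delete the last vowel and add -et.
The other patterns: stems with 1 vowel add -en; stems with 2 vowels insert -in- after the first vowel.
So vadeshal → vadeshlet.

vadeshlet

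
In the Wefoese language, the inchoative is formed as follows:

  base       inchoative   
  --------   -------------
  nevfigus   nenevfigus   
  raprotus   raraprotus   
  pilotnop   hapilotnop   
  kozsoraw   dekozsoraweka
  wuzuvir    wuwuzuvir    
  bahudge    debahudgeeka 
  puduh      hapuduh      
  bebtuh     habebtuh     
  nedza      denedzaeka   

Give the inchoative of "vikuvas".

"vikuvas" ends in -s. The stems ending in -s (raprotus → raraprotus, nevfigus → nenevfigus) repeat the first consonant+vowel as a prefix.
The other patterns: stems ending in -h or -p add the prefix ha-; stems ending in -a, -e or -w add de- … -eka around the stem.
So vikuvas → vivikuvas.

vivikuvas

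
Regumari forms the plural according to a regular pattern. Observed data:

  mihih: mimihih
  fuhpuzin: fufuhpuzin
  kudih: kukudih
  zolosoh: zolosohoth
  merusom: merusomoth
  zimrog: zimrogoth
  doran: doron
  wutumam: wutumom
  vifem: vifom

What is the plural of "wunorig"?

wuwunorig

mihih and zolosoh both end in -h yet inflect differently (mimihih, zolosohoth), so the final letter is not what conditions the rule; the last vowel is.
"wunorig" has last vowel 'i'. The stems whose last vowel is 'i' (mihih → mimihih, fuhpuzin → fufuhpuzin, kudih → kukudih) repeat the first consonant+vowel as a prefix.
So wunorig → wuwunorig.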